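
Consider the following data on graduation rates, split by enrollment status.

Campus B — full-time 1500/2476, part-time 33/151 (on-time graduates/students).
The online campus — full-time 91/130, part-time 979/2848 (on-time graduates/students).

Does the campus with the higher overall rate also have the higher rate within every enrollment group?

No

Full-time: Campus B 1500/2476 = 60.6%, the online campus 91/130 = 70.0% → the online campus
Part-time: Campus B 33/151 = 21.9%, the online campus 979/2848 = 34.4% → the online campus
Overall: Campus B 1533/2627 = 58.4%, the online campus 1070/2978 = 35.9% → Campus B
The online campus wins each enrollment group but Campus B wins overall — the comparison reverses. The online campus's students skew toward part-time, which has a lower base rate.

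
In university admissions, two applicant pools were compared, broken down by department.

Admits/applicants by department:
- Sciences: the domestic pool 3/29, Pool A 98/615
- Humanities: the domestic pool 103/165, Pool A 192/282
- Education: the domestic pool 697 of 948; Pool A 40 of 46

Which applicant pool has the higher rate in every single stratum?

Sciences: the domestic pool 3/29 = 10.3%, Pool A 98/615 = 15.9% → Pool A
Humanities: the domestic pool 103/165 = 62.4%, Pool A 192/282 = 68.1% → Pool A
Education: the domestic pool 697/948 = 73.5%, Pool A 40/46 = 87.0% → Pool A
Pool A has the higher rate in all 3 groups.

Pool A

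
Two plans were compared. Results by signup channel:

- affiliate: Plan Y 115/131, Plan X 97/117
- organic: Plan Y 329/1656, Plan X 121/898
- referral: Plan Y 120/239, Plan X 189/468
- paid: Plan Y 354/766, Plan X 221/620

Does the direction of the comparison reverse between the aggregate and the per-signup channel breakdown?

Affiliate: Plan Y 115/131 = 87.8%, Plan X 97/117 = 82.9% → Plan Y
Organic: Plan Y 329/1656 = 19.9%, Plan X 121/898 = 13.5% → Plan Y
Referral: Plan Y 120/239 = 50.2%, Plan X 189/468 = 40.4% → Plan Y
Paid: Plan Y 354/766 = 46.2%, Plan X 221/620 = 35.6% → Plan Y
Overall: Plan Y 918/2792 = 32.9%, Plan X 628/2103 = 29.9% → Plan Y
Plan Y wins overall and in every signup group — no reversal.

No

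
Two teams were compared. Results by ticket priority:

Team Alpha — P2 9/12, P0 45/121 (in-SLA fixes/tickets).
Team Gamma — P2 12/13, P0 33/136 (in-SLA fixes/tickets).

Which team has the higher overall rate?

Team Alpha

P2: Team Alpha 9/12 = 75.0%, Team Gamma 12/13 = 92.3% → Team Gamma
P0: Team Alpha 45/121 = 37.2%, Team Gamma 33/136 = 24.3% → Team Alpha
Overall: Team Alpha 54/133 = 40.6%, Team Gamma 45/149 = 30.2% → Team Alpha
(Neither sweeps every ticket group, but Team Alpha has the higher pooled rate.)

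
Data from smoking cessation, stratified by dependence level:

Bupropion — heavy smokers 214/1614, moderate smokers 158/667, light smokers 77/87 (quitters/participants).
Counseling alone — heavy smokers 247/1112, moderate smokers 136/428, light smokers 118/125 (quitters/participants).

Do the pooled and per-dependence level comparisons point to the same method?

Yes

Heavy smokers: bupropion 214/1614 = 13.3%, counseling alone 247/1112 = 22.2% → counseling alone
Moderate smokers: bupropion 158/667 = 23.7%, counseling alone 136/428 = 31.8% → counseling alone
Light smokers: bupropion 77/87 = 88.5%, counseling alone 118/125 = 94.4% → counseling alone
Overall: bupropion 449/2368 = 19.0%, counseling alone 501/1665 = 30.1% → counseling alone
Counseling alone wins overall and in every dependence group — no reversal.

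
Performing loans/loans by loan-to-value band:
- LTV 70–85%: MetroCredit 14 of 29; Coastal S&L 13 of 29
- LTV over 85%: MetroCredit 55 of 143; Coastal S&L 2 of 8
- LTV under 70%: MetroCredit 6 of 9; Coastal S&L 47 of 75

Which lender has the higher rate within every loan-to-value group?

MetroCredit

LTV 70–85%: MetroCredit 14/29 = 48.3%, Coastal S&L 13/29 = 44.8% → MetroCredit
LTV over 85%: MetroCredit 55/143 = 38.5%, Coastal S&L 2/8 = 25.0% → MetroCredit
LTV under 70%: MetroCredit 6/9 = 66.7%, Coastal S&L 47/75 = 62.7% → MetroCredit
MetroCredit has the higher rate in all 3 groups.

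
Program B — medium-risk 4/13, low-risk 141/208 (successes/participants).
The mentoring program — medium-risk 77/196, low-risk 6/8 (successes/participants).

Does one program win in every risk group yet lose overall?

Medium-risk: Program B 4/13 = 30.8%, the mentoring program 77/196 = 39.3% → the mentoring program
Low-risk: Program B 141/208 = 67.8%, the mentoring program 6/8 = 75.0% → the mentoring program
Overall: Program B 145/221 = 65.6%, the mentoring program 83/204 = 40.7% → Program B
The mentoring program wins each risk group but Program B wins overall — the comparison reverses. The mentoring program's participants skew toward medium-risk, which has a lower base rate.

Yes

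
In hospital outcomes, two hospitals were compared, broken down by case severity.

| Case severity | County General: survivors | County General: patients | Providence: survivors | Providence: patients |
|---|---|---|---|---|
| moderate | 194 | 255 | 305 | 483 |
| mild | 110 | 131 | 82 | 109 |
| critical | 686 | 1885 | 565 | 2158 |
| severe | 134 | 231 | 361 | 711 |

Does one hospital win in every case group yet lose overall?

Moderate: County General 194/255 = 76.1%, Providence 305/483 = 63.1% → County General
Mild: County General 110/131 = 84.0%, Providence 82/109 = 75.2% → County General
Critical: County General 686/1885 = 36.4%, Providence 565/2158 = 26.2% → County General
Severe: County General 134/231 = 58.0%, Providence 361/711 = 50.8% → County General
Overall: County General 1124/2502 = 44.9%, Providence 1313/3461 = 37.9% → County General
County General wins overall and in every case group — no reversal.

No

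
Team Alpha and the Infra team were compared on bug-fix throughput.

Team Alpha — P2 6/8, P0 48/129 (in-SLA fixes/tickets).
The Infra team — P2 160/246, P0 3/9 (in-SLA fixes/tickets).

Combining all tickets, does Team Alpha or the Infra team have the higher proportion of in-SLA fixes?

P2: Team Alpha 6/8 = 75.0%, the Infra team 160/246 = 65.0% → Team Alpha
P0: Team Alpha 48/129 = 37.2%, the Infra team 3/9 = 33.3% → Team Alpha
Overall: Team Alpha 54/137 = 39.4%, the Infra team 163/255 = 63.9% → the Infra team
(Team Alpha wins every ticket group but the Infra team wins overall — Team Alpha's tickets skew toward the low-rate P0 group.)

the Infra team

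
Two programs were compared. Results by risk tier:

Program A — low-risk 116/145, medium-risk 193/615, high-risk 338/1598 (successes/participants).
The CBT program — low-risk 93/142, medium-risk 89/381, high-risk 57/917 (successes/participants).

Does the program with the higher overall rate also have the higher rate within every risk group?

Low-risk: Program A 116/145 = 80.0%, the CBT program 93/142 = 65.5% → Program A
Medium-risk: Program A 193/615 = 31.4%, the CBT program 89/381 = 23.4% → Program A
High-risk: Program A 338/1598 = 21.2%, the CBT program 57/917 = 6.2% → Program A
Overall: Program A 647/2358 = 27.4%, the CBT program 239/1440 = 16.6% → Program A
Program A wins overall and in every risk group — no reversal.

Yes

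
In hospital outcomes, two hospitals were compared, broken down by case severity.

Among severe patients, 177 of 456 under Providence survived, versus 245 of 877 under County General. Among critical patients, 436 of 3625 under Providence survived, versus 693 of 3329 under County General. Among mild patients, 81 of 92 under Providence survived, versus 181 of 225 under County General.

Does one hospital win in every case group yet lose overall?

No

Severe: Providence 177/456 = 38.8%, County General 245/877 = 27.9% → Providence
Critical: Providence 436/3625 = 12.0%, County General 693/3329 = 20.8% → County General
Mild: Providence 81/92 = 88.0%, County General 181/225 = 80.4% → Providence
Overall: Providence 694/4173 = 16.6%, County General 1119/4431 = 25.3% → County General
Neither sweeps: Providence wins 2 of 3 groups, County General wins 1. County General wins overall but not every group — no Simpson reversal.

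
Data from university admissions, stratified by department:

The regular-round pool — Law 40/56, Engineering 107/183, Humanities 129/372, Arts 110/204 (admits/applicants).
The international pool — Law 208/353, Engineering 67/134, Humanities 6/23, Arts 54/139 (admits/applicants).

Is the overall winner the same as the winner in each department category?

Law: the regular-round pool 40/56 = 71.4%, the international pool 208/353 = 58.9% → the regular-round pool
Engineering: the regular-round pool 107/183 = 58.5%, the international pool 67/134 = 50.0% → the regular-round pool
Humanities: the regular-round pool 129/372 = 34.7%, the international pool 6/23 = 26.1% → the regular-round pool
Arts: the regular-round pool 110/204 = 53.9%, the international pool 54/139 = 38.8% → the regular-round pool
Overall: the regular-round pool 386/815 = 47.4%, the international pool 335/649 = 51.6% → the international pool
The regular-round pool wins each department group but the international pool wins overall — the comparison reverses. The regular-round pool's applicants skew toward Humanities, which has a lower base rate.

No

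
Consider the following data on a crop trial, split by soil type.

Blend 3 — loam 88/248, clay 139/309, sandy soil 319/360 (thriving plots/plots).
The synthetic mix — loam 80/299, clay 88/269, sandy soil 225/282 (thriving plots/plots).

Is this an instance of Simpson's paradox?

Loam: Blend 3 88/248 = 35.5%, the synthetic mix 80/299 = 26.8% → Blend 3
Clay: Blend 3 139/309 = 45.0%, the synthetic mix 88/269 = 32.7% → Blend 3
Sandy soil: Blend 3 319/360 = 88.6%, the synthetic mix 225/282 = 79.8% → Blend 3
Overall: Blend 3 546/917 = 59.5%, the synthetic mix 393/850 = 46.2% → Blend 3
Blend 3 wins overall and in every soil group — no reversal.

No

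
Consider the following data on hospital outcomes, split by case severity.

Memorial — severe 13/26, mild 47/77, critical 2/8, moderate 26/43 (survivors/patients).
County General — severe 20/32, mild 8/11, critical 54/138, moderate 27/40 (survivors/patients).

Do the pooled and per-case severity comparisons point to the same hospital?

Severe: Memorial 13/26 = 50.0%, County General 20/32 = 62.5% → County General
Mild: Memorial 47/77 = 61.0%, County General 8/11 = 72.7% → County General
Critical: Memorial 2/8 = 25.0%, County General 54/138 = 39.1% → County General
Moderate: Memorial 26/43 = 60.5%, County General 27/40 = 67.5% → County General
Overall: Memorial 88/154 = 57.1%, County General 109/221 = 49.3% → Memorial
County General wins each case group but Memorial wins overall — the comparison reverses. County General's patients skew toward critical, which has a lower base rate.

No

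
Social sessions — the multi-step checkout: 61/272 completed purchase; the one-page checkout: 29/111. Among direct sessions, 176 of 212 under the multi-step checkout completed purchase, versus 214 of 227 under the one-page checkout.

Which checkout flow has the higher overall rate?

Social: the multi-step checkout 61/272 = 22.4%, the one-page checkout 29/111 = 26.1% → the one-page checkout
Direct: the multi-step checkout 176/212 = 83.0%, the one-page checkout 214/227 = 94.3% → the one-page checkout
Overall: the multi-step checkout 237/484 = 49.0%, the one-page checkout 243/338 = 71.9% → the one-page checkout

the one-page checkout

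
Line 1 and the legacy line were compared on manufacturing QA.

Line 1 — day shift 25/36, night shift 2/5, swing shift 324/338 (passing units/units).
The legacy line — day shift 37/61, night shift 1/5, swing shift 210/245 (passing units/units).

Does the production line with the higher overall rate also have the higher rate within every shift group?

Yes

Day shift: Line 1 25/36 = 69.4%, the legacy line 37/61 = 60.7% → Line 1
Night shift: Line 1 2/5 = 40.0%, the legacy line 1/5 = 20.0% → Line 1
Swing shift: Line 1 324/338 = 95.9%, the legacy line 210/245 = 85.7% → Line 1
Overall: Line 1 351/379 = 92.6%, the legacy line 248/311 = 79.7% → Line 1
Line 1 wins overall and in every shift group — no reversal.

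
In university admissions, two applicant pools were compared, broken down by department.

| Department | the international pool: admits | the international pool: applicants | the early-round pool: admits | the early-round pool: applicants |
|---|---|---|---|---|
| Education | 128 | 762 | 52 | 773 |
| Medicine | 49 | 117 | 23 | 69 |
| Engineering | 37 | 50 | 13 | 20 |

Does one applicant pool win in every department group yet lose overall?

Education: the international pool 128/762 = 16.8%, the early-round pool 52/773 = 6.7% → the international pool
Medicine: the international pool 49/117 = 41.9%, the early-round pool 23/69 = 33.3% → the international pool
Engineering: the international pool 37/50 = 74.0%, the early-round pool 13/20 = 65.0% → the international pool
Overall: the international pool 214/929 = 23.0%, the early-round pool 88/862 = 10.2% → the international pool
The international pool wins overall and in every department group — no reversal.

No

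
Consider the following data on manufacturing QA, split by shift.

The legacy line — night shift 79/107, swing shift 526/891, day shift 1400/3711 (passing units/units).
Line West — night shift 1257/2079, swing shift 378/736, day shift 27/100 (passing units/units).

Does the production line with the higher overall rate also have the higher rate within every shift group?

Night shift: the legacy line 79/107 = 73.8%, Line West 1257/2079 = 60.5% → the legacy line
Swing shift: the legacy line 526/891 = 59.0%, Line West 378/736 = 51.4% → the legacy line
Day shift: the legacy line 1400/3711 = 37.7%, Line West 27/100 = 27.0% → the legacy line
Overall: the legacy line 2005/4709 = 42.6%, Line West 1662/2915 = 57.0% → Line West
The legacy line wins each shift group but Line West wins overall — the comparison reverses. The legacy line's units skew toward day shift, which has a lower base rate.

No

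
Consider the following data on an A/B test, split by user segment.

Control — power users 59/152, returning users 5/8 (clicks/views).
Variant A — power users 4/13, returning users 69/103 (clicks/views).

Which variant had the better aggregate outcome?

Power users: Control 59/152 = 38.8%, Variant A 4/13 = 30.8% → Control
Returning users: Control 5/8 = 62.5%, Variant A 69/103 = 67.0% → Variant A
Overall: Control 64/160 = 40.0%, Variant A 73/116 = 62.9% → Variant A
(Neither sweeps every user group, but Variant A has the higher pooled rate.)

Variant A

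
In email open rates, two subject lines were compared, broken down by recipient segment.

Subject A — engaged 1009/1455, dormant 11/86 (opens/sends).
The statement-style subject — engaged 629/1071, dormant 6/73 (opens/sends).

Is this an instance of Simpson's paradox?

No

Engaged: Subject A 1009/1455 = 69.3%, the statement-style subject 629/1071 = 58.7% → Subject A
Dormant: Subject A 11/86 = 12.8%, the statement-style subject 6/73 = 8.2% → Subject A
Overall: Subject A 1020/1541 = 66.2%, the statement-style subject 635/1144 = 55.5% → Subject A
Subject A wins overall and in every recipient group — no reversal.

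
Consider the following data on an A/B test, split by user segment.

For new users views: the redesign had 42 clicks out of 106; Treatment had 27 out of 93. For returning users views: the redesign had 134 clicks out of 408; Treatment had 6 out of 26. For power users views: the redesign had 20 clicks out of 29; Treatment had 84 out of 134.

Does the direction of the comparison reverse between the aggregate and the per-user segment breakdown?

Yes

New users: the redesign 42/106 = 39.6%, Treatment 27/93 = 29.0% → the redesign
Returning users: the redesign 134/408 = 32.8%, Treatment 6/26 = 23.1% → the redesign
Power users: the redesign 20/29 = 69.0%, Treatment 84/134 = 62.7% → the redesign
Overall: the redesign 196/543 = 36.1%, Treatment 117/253 = 46.2% → Treatment
The redesign wins each user group but Treatment wins overall — the comparison reverses. The redesign's views skew toward returning users, which has a lower base rate.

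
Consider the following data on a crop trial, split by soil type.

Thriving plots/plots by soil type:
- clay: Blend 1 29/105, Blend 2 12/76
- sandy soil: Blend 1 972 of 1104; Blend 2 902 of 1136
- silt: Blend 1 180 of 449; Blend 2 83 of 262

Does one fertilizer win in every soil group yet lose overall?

Clay: Blend 1 29/105 = 27.6%, Blend 2 12/76 = 15.8% → Blend 1
Sandy soil: Blend 1 972/1104 = 88.0%, Blend 2 902/1136 = 79.4% → Blend 1
Silt: Blend 1 180/449 = 40.1%, Blend 2 83/262 = 31.7% → Blend 1
Overall: Blend 1 1181/1658 = 71.2%, Blend 2 997/1474 = 67.6% → Blend 1
Blend 1 wins overall and in every soil group — no reversal.

No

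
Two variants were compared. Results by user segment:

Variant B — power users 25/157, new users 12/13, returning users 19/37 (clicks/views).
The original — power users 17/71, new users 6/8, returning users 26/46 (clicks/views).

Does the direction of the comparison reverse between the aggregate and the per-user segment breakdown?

Power users: Variant B 25/157 = 15.9%, the original 17/71 = 23.9% → the original
New users: Variant B 12/13 = 92.3%, the original 6/8 = 75.0% → Variant B
Returning users: Variant B 19/37 = 51.4%, the original 26/46 = 56.5% → the original
Overall: Variant B 56/207 = 27.1%, the original 49/125 = 39.2% → the original
Neither sweeps: Variant B wins 1 of 3 groups, the original wins 2. The original wins overall but not every group — no Simpson reversal.

No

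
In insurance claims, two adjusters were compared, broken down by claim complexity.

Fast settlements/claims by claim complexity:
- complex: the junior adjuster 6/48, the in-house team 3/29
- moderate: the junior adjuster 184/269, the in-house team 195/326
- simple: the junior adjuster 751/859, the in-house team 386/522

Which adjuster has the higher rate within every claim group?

Complex: the junior adjuster 6/48 = 12.5%, the in-house team 3/29 = 10.3% → the junior adjuster
Moderate: the junior adjuster 184/269 = 68.4%, the in-house team 195/326 = 59.8% → the junior adjuster
Simple: the junior adjuster 751/859 = 87.4%, the in-house team 386/522 = 73.9% → the junior adjuster
The junior adjuster has the higher rate in all 3 groups.

the junior adjuster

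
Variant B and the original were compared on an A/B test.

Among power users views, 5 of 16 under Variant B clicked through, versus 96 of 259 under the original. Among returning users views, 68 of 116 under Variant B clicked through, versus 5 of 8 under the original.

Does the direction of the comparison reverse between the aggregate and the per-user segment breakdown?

Power users: Variant B 5/16 = 31.2%, the original 96/259 = 37.1% → the original
Returning users: Variant B 68/116 = 58.6%, the original 5/8 = 62.5% → the original
Overall: Variant B 73/132 = 55.3%, the original 101/267 = 37.8% → Variant B
The original wins each user group but Variant B wins overall — the comparison reverses. The original's views skew toward power users, which has a lower base rate.

Yes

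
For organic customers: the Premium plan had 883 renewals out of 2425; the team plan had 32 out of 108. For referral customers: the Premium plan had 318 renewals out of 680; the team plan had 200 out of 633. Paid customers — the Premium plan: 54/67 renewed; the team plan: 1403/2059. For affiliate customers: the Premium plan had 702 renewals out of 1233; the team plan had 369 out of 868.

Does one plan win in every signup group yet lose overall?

Yes

Organic: the Premium plan 883/2425 = 36.4%, the team plan 32/108 = 29.6% → the Premium plan
Referral: the Premium plan 318/680 = 46.8%, the team plan 200/633 = 31.6% → the Premium plan
Paid: the Premium plan 54/67 = 80.6%, the team plan 1403/2059 = 68.1% → the Premium plan
Affiliate: the Premium plan 702/1233 = 56.9%, the team plan 369/868 = 42.5% → the Premium plan
Overall: the Premium plan 1957/4405 = 44.4%, the team plan 2004/3668 = 54.6% → the team plan
The Premium plan wins each signup group but the team plan wins overall — the comparison reverses. The Premium plan's customers skew toward organic, which has a lower base rate.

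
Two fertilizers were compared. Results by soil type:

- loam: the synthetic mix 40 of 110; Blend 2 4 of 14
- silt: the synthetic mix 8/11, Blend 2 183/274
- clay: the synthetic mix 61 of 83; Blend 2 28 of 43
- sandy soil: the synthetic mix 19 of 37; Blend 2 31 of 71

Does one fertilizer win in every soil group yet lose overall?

Yes

Loam: the synthetic mix 40/110 = 36.4%, Blend 2 4/14 = 28.6% → the synthetic mix
Silt: the synthetic mix 8/11 = 72.7%, Blend 2 183/274 = 66.8% → the synthetic mix
Clay: the synthetic mix 61/83 = 73.5%, Blend 2 28/43 = 65.1% → the synthetic mix
Sandy soil: the synthetic mix 19/37 = 51.4%, Blend 2 31/71 = 43.7% → the synthetic mix
Overall: the synthetic mix 128/241 = 53.1%, Blend 2 246/402 = 61.2% → Blend 2
The synthetic mix wins each soil group but Blend 2 wins overall — the comparison reverses. The synthetic mix's plots skew toward loam, which has a lower base rate.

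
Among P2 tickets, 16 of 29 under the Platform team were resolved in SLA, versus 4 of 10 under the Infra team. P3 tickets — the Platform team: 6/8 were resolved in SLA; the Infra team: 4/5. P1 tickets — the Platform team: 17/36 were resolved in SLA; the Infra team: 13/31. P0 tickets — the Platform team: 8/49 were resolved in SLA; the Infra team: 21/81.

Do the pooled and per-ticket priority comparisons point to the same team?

P2: the Platform team 16/29 = 55.2%, the Infra team 4/10 = 40.0% → the Platform team
P3: the Platform team 6/8 = 75.0%, the Infra team 4/5 = 80.0% → the Infra team
P1: the Platform team 17/36 = 47.2%, the Infra team 13/31 = 41.9% → the Platform team
P0: the Platform team 8/49 = 16.3%, the Infra team 21/81 = 25.9% → the Infra team
Overall: the Platform team 47/122 = 38.5%, the Infra team 42/127 = 33.1% → the Platform team
Neither sweeps: the Platform team wins 2 of 4 groups, the Infra team wins 2. The Platform team wins overall but not every group — no Simpson reversal.

No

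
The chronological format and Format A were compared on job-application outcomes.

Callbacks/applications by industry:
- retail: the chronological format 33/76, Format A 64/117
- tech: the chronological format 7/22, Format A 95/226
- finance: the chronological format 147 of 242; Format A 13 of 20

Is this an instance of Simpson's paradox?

Yes

Retail: the chronological format 33/76 = 43.4%, Format A 64/117 = 54.7% → Format A
Tech: the chronological format 7/22 = 31.8%, Format A 95/226 = 42.0% → Format A
Finance: the chronological format 147/242 = 60.7%, Format A 13/20 = 65.0% → Format A
Overall: the chronological format 187/340 = 55.0%, Format A 172/363 = 47.4% → the chronological format
Format A wins each industry group but the chronological format wins overall — the comparison reverses. Format A's applications skew toward tech, which has a lower base rate.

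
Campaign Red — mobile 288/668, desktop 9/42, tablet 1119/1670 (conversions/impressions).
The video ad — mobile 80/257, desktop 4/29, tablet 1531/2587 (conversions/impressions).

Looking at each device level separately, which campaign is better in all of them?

Campaign Red

Mobile: Campaign Red 288/668 = 43.1%, the video ad 80/257 = 31.1% → Campaign Red
Desktop: Campaign Red 9/42 = 21.4%, the video ad 4/29 = 13.8% → Campaign Red
Tablet: Campaign Red 1119/1670 = 67.0%, the video ad 1531/2587 = 59.2% → Campaign Red
Campaign Red has the higher rate in all 3 groups.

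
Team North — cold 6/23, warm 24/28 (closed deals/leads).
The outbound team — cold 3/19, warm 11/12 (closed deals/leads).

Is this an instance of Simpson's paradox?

No

Cold: Team North 6/23 = 26.1%, the outbound team 3/19 = 15.8% → Team North
Warm: Team North 24/28 = 85.7%, the outbound team 11/12 = 91.7% → the outbound team
Overall: Team North 30/51 = 58.8%, the outbound team 14/31 = 45.2% → Team North
Neither sweeps: Team North wins 1 of 2 groups, the outbound team wins 1. Team North wins overall but not every group — no Simpson reversal.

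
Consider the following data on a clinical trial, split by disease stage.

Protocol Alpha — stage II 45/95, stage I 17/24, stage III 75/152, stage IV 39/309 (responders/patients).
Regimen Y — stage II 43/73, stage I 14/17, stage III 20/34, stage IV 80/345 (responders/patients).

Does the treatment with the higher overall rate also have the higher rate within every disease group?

Yes

Stage II: Protocol Alpha 45/95 = 47.4%, Regimen Y 43/73 = 58.9% → Regimen Y
Stage I: Protocol Alpha 17/24 = 70.8%, Regimen Y 14/17 = 82.4% → Regimen Y
Stage III: Protocol Alpha 75/152 = 49.3%, Regimen Y 20/34 = 58.8% → Regimen Y
Stage IV: Protocol Alpha 39/309 = 12.6%, Regimen Y 80/345 = 23.2% → Regimen Y
Overall: Protocol Alpha 176/580 = 30.3%, Regimen Y 157/469 = 33.5% → Regimen Y
Regimen Y wins overall and in every disease group — no reversal.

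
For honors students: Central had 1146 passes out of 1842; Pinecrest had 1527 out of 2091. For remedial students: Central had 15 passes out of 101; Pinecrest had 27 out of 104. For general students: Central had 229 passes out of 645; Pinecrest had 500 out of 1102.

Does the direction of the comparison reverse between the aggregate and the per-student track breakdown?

Honors: Central 1146/1842 = 62.2%, Pinecrest 1527/2091 = 73.0% → Pinecrest
Remedial: Central 15/101 = 14.9%, Pinecrest 27/104 = 26.0% → Pinecrest
General: Central 229/645 = 35.5%, Pinecrest 500/1102 = 45.4% → Pinecrest
Overall: Central 1390/2588 = 53.7%, Pinecrest 2054/3297 = 62.3% → Pinecrest
Pinecrest wins overall and in every student group — no reversal.

No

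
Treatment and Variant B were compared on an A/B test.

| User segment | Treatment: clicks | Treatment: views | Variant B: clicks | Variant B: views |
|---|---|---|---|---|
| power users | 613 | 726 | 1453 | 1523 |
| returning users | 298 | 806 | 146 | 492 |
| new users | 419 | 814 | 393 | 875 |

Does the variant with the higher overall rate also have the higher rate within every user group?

Power users: Treatment 613/726 = 84.4%, Variant B 1453/1523 = 95.4% → Variant B
Returning users: Treatment 298/806 = 37.0%, Variant B 146/492 = 29.7% → Treatment
New users: Treatment 419/814 = 51.5%, Variant B 393/875 = 44.9% → Treatment
Overall: Treatment 1330/2346 = 56.7%, Variant B 1992/2890 = 68.9% → Variant B
Neither sweeps: Treatment wins 2 of 3 groups, Variant B wins 1. Variant B wins overall but not every group — no Simpson reversal.

No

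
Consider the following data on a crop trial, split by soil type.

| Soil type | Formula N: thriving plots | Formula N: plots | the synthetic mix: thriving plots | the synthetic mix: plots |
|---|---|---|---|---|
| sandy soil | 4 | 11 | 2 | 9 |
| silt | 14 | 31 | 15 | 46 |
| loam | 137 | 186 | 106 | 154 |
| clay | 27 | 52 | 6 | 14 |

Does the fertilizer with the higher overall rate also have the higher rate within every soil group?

Yes

Sandy soil: Formula N 4/11 = 36.4%, the synthetic mix 2/9 = 22.2% → Formula N
Silt: Formula N 14/31 = 45.2%, the synthetic mix 15/46 = 32.6% → Formula N
Loam: Formula N 137/186 = 73.7%, the synthetic mix 106/154 = 68.8% → Formula N
Clay: Formula N 27/52 = 51.9%, the synthetic mix 6/14 = 42.9% → Formula N
Overall: Formula N 182/280 = 65.0%, the synthetic mix 129/223 = 57.8% → Formula N
Formula N wins overall and in every soil group — no reversal.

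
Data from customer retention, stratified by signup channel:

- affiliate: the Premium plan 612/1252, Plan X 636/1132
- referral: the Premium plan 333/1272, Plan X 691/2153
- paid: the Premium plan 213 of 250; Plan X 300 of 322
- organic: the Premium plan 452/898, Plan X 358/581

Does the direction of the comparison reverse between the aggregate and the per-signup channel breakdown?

No

Affiliate: the Premium plan 612/1252 = 48.9%, Plan X 636/1132 = 56.2% → Plan X
Referral: the Premium plan 333/1272 = 26.2%, Plan X 691/2153 = 32.1% → Plan X
Paid: the Premium plan 213/250 = 85.2%, Plan X 300/322 = 93.2% → Plan X
Organic: the Premium plan 452/898 = 50.3%, Plan X 358/581 = 61.6% → Plan X
Overall: the Premium plan 1610/3672 = 43.8%, Plan X 1985/4188 = 47.4% → Plan X
Plan X wins overall and in every signup group — no reversal.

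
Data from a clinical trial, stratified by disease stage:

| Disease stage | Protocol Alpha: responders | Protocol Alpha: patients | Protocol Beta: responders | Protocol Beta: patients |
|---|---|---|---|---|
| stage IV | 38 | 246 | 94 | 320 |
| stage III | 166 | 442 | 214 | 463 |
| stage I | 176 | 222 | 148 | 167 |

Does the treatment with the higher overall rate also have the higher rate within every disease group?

Stage IV: Protocol Alpha 38/246 = 15.4%, Protocol Beta 94/320 = 29.4% → Protocol Beta
Stage III: Protocol Alpha 166/442 = 37.6%, Protocol Beta 214/463 = 46.2% → Protocol Beta
Stage I: Protocol Alpha 176/222 = 79.3%, Protocol Beta 148/167 = 88.6% → Protocol Beta
Overall: Protocol Alpha 380/910 = 41.8%, Protocol Beta 456/950 = 48.0% → Protocol Beta
Protocol Beta wins overall and in every disease group — no reversal.

Yes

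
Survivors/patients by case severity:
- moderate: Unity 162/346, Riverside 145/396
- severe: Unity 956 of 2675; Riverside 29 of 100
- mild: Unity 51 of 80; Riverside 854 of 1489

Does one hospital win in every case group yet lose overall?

Yes

Moderate: Unity 162/346 = 46.8%, Riverside 145/396 = 36.6% → Unity
Severe: Unity 956/2675 = 35.7%, Riverside 29/100 = 29.0% → Unity
Mild: Unity 51/80 = 63.8%, Riverside 854/1489 = 57.4% → Unity
Overall: Unity 1169/3101 = 37.7%, Riverside 1028/1985 = 51.8% → Riverside
Unity wins each case group but Riverside wins overall — the comparison reverses. Unity's patients skew toward severe, which has a lower base rate.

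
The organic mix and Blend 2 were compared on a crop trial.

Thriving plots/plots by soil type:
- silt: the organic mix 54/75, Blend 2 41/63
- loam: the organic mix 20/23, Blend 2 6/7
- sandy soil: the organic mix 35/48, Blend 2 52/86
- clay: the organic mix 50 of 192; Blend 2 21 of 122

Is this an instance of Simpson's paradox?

Silt: the organic mix 54/75 = 72.0%, Blend 2 41/63 = 65.1% → the organic mix
Loam: the organic mix 20/23 = 87.0%, Blend 2 6/7 = 85.7% → the organic mix
Sandy soil: the organic mix 35/48 = 72.9%, Blend 2 52/86 = 60.5% → the organic mix
Clay: the organic mix 50/192 = 26.0%, Blend 2 21/122 = 17.2% → the organic mix
Overall: the organic mix 159/338 = 47.0%, Blend 2 120/278 = 43.2% → the organic mix
The organic mix wins overall and in every soil group — no reversal.

No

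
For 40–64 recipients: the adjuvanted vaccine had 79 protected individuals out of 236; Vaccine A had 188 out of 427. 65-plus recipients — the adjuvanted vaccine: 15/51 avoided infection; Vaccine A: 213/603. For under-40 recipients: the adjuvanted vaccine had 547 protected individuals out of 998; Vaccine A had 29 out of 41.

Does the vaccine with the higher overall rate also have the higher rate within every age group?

40–64: the adjuvanted vaccine 79/236 = 33.5%, Vaccine A 188/427 = 44.0% → Vaccine A
65-plus: the adjuvanted vaccine 15/51 = 29.4%, Vaccine A 213/603 = 35.3% → Vaccine A
Under-40: the adjuvanted vaccine 547/998 = 54.8%, Vaccine A 29/41 = 70.7% → Vaccine A
Overall: the adjuvanted vaccine 641/1285 = 49.9%, Vaccine A 430/1071 = 40.1% → the adjuvanted vaccine
Vaccine A wins each age group but the adjuvanted vaccine wins overall — the comparison reverses. Vaccine A's recipients skew toward 65-plus, which has a lower base rate.

No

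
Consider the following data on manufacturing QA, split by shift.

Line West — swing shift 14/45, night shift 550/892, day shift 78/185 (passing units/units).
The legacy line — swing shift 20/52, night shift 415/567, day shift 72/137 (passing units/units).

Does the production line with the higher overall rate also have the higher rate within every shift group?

Yes

Swing shift: Line West 14/45 = 31.1%, the legacy line 20/52 = 38.5% → the legacy line
Night shift: Line West 550/892 = 61.7%, the legacy line 415/567 = 73.2% → the legacy line
Day shift: Line West 78/185 = 42.2%, the legacy line 72/137 = 52.6% → the legacy line
Overall: Line West 642/1122 = 57.2%, the legacy line 507/756 = 67.1% → the legacy line
The legacy line wins overall and in every shift group — no reversal.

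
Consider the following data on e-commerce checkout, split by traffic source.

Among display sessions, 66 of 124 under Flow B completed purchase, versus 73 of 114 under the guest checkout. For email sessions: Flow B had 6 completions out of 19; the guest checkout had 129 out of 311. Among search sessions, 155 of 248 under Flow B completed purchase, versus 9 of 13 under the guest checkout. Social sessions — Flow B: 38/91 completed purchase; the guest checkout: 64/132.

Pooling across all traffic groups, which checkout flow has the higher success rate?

Display: Flow B 66/124 = 53.2%, the guest checkout 73/114 = 64.0% → the guest checkout
Email: Flow B 6/19 = 31.6%, the guest checkout 129/311 = 41.5% → the guest checkout
Search: Flow B 155/248 = 62.5%, the guest checkout 9/13 = 69.2% → the guest checkout
Social: Flow B 38/91 = 41.8%, the guest checkout 64/132 = 48.5% → the guest checkout
Overall: Flow B 265/482 = 55.0%, the guest checkout 275/570 = 48.2% → Flow B
(The guest checkout wins every traffic group but Flow B wins overall — the guest checkout's sessions skew toward the low-rate email group.)

Flow B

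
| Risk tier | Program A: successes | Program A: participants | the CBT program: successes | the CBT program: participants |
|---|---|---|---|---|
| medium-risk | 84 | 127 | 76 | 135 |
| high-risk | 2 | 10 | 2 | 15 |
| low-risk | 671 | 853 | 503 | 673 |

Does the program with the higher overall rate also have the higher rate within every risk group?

Medium-risk: Program A 84/127 = 66.1%, the CBT program 76/135 = 56.3% → Program A
High-risk: Program A 2/10 = 20.0%, the CBT program 2/15 = 13.3% → Program A
Low-risk: Program A 671/853 = 78.7%, the CBT program 503/673 = 74.7% → Program A
Overall: Program A 757/990 = 76.5%, the CBT program 581/823 = 70.6% → Program A
Program A wins overall and in every risk group — no reversal.

Yes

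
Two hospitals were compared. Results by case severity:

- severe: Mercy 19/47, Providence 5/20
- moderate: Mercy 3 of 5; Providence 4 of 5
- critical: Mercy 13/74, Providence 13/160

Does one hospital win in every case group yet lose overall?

Severe: Mercy 19/47 = 40.4%, Providence 5/20 = 25.0% → Mercy
Moderate: Mercy 3/5 = 60.0%, Providence 4/5 = 80.0% → Providence
Critical: Mercy 13/74 = 17.6%, Providence 13/160 = 8.1% → Mercy
Overall: Mercy 35/126 = 27.8%, Providence 22/185 = 11.9% → Mercy
Neither sweeps: Mercy wins 2 of 3 groups, Providence wins 1. Mercy wins overall but not every group — no Simpson reversal.

No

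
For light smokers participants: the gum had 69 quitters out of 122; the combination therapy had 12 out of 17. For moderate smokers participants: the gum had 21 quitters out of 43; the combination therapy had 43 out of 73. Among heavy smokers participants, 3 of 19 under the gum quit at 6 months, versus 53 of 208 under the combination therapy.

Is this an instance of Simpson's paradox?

Yes

Light smokers: the gum 69/122 = 56.6%, the combination therapy 12/17 = 70.6% → the combination therapy
Moderate smokers: the gum 21/43 = 48.8%, the combination therapy 43/73 = 58.9% → the combination therapy
Heavy smokers: the gum 3/19 = 15.8%, the combination therapy 53/208 = 25.5% → the combination therapy
Overall: the gum 93/184 = 50.5%, the combination therapy 108/298 = 36.2% → the gum
The combination therapy wins each dependence group but the gum wins overall — the comparison reverses. The combination therapy's participants skew toward heavy smokers, which has a lower base rate.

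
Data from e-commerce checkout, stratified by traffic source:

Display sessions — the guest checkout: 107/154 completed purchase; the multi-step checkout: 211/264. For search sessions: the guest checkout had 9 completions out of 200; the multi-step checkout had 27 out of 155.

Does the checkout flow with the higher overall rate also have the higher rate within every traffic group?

Display: the guest checkout 107/154 = 69.5%, the multi-step checkout 211/264 = 79.9% → the multi-step checkout
Search: the guest checkout 9/200 = 4.5%, the multi-step checkout 27/155 = 17.4% → the multi-step checkout
Overall: the guest checkout 116/354 = 32.8%, the multi-step checkout 238/419 = 56.8% → the multi-step checkout
The multi-step checkout wins overall and in every traffic group — no reversal.

Yes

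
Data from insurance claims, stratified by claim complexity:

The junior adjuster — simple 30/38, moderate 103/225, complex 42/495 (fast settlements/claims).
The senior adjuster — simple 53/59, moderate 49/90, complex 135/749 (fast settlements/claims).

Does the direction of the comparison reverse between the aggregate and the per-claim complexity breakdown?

Simple: the junior adjuster 30/38 = 78.9%, the senior adjuster 53/59 = 89.8% → the senior adjuster
Moderate: the junior adjuster 103/225 = 45.8%, the senior adjuster 49/90 = 54.4% → the senior adjuster
Complex: the junior adjuster 42/495 = 8.5%, the senior adjuster 135/749 = 18.0% → the senior adjuster
Overall: the junior adjuster 175/758 = 23.1%, the senior adjuster 237/898 = 26.4% → the senior adjuster
The senior adjuster wins overall and in every claim group — no reversal.

No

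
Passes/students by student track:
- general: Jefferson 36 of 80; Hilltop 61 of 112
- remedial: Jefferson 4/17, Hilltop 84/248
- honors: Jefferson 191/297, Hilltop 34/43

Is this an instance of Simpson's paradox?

General: Jefferson 36/80 = 45.0%, Hilltop 61/112 = 54.5% → Hilltop
Remedial: Jefferson 4/17 = 23.5%, Hilltop 84/248 = 33.9% → Hilltop
Honors: Jefferson 191/297 = 64.3%, Hilltop 34/43 = 79.1% → Hilltop
Overall: Jefferson 231/394 = 58.6%, Hilltop 179/403 = 44.4% → Jefferson
Hilltop wins each student group but Jefferson wins overall — the comparison reverses. Hilltop's students skew toward remedial, which has a lower base rate.

Yes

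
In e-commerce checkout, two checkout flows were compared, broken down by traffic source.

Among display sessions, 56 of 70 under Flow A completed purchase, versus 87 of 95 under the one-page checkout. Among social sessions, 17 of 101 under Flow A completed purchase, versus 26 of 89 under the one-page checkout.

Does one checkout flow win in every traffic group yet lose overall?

No

Display: Flow A 56/70 = 80.0%, the one-page checkout 87/95 = 91.6% → the one-page checkout
Social: Flow A 17/101 = 16.8%, the one-page checkout 26/89 = 29.2% → the one-page checkout
Overall: Flow A 73/171 = 42.7%, the one-page checkout 113/184 = 61.4% → the one-page checkout
The one-page checkout wins overall and in every traffic group — no reversal.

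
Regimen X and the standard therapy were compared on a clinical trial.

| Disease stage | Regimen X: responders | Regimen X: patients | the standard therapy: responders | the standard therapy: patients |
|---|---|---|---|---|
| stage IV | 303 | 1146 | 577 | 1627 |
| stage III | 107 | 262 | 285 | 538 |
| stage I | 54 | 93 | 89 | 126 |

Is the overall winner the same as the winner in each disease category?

Yes

Stage IV: Regimen X 303/1146 = 26.4%, the standard therapy 577/1627 = 35.5% → the standard therapy
Stage III: Regimen X 107/262 = 40.8%, the standard therapy 285/538 = 53.0% → the standard therapy
Stage I: Regimen X 54/93 = 58.1%, the standard therapy 89/126 = 70.6% → the standard therapy
Overall: Regimen X 464/1501 = 30.9%, the standard therapy 951/2291 = 41.5% → the standard therapy
The standard therapy wins overall and in every disease group — no reversal.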